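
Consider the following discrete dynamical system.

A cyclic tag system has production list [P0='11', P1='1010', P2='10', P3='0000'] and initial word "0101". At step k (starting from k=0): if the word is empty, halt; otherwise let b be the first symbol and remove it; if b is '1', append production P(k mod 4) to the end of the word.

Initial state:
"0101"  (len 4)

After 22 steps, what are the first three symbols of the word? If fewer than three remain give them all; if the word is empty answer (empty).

101

t=0: "0101"  (len 4)
t=1: "101"  (len 3)
t=2: "011010"  (len 6)
t=3: "11010"  (len 5)
t=4: "10100000"  (len 8)
t=5: "010000011"  (len 9)
t=6: "10000011"  (len 8)
t=7: "000001110"  (len 9)
t=8: "00001110"  (len 8)
t=9: "0001110"  (len 7)
t=10: "001110"  (len 6)
t=11: "01110"  (len 5)
t=12: "1110"  (len 4)
t=13: "11011"  (len 5)
t=14: "10111010"  (len 8)
t=15: "011101010"  (len 9)
t=16: "11101010"  (len 8)
t=17: "110101011"  (len 9)
t=18: "101010111010"  (len 12)
t=19: "0101011101010"  (len 13)
t=20: "101011101010"  (len 12)
t=21: "0101110101011"  (len 13)
t=22: "101110101011"  (len 12)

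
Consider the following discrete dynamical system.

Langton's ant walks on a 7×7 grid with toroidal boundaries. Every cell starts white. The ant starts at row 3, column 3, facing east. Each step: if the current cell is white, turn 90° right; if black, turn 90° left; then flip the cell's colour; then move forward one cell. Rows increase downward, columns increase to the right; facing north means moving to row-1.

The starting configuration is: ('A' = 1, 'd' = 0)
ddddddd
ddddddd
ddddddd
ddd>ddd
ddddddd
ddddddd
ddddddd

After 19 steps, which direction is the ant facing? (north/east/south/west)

k=0  ddddddd
ddddddd
ddddddd
ddd>ddd
ddddddd
ddddddd
ddddddd
k=1  ddddddd
ddddddd
ddddddd
dddAddd
dddvddd
ddddddd
ddddddd
k=2  ddddddd
ddddddd
ddddddd
dddAddd
dd<Addd
ddddddd
ddddddd
k=3  ddddddd
ddddddd
ddddddd
dd^Addd
ddAAddd
ddddddd
ddddddd
k=4  ddddddd
ddddddd
ddddddd
ddA>ddd
ddAAddd
ddddddd
ddddddd
k=5  ddddddd
ddddddd
ddd^ddd
ddAdddd
ddAAddd
ddddddd
ddddddd
k=6  ddddddd
ddddddd
dddA>dd
ddAdddd
ddAAddd
ddddddd
ddddddd
k=7  ddddddd
ddddddd
dddAAdd
ddAdvdd
ddAAddd
ddddddd
ddddddd
k=8  ddddddd
ddddddd
dddAAdd
ddA<Add
ddAAddd
ddddddd
ddddddd
k=9  ddddddd
ddddddd
ddd^Add
ddAAAdd
ddAAddd
ddddddd
ddddddd
k=10  ddddddd
ddddddd
dd<dAdd
ddAAAdd
ddAAddd
ddddddd
ddddddd
k=11  ddddddd
dd^dddd
ddAdAdd
ddAAAdd
ddAAddd
ddddddd
ddddddd
k=12  ddddddd
ddA>ddd
ddAdAdd
ddAAAdd
ddAAddd
ddddddd
ddddddd
k=13  ddddddd
ddAAddd
ddAvAdd
ddAAAdd
ddAAddd
ddddddd
ddddddd
k=14  ddddddd
ddAAddd
dd<AAdd
ddAAAdd
ddAAddd
ddddddd
ddddddd
k=15  ddddddd
ddAAddd
dddAAdd
ddvAAdd
ddAAddd
ddddddd
ddddddd
k=16  ddddddd
ddAAddd
dddAAdd
ddd>Add
ddAAddd
ddddddd
ddddddd
k=17  ddddddd
ddAAddd
ddd^Add
ddddAdd
ddAAddd
ddddddd
ddddddd
k=18  ddddddd
ddAAddd
dd<dAdd
ddddAdd
ddAAddd
ddddddd
ddddddd
k=19  ddddddd
dd^Addd
ddAdAdd
ddddAdd
ddAAddd
ddddddd
ddddddd

north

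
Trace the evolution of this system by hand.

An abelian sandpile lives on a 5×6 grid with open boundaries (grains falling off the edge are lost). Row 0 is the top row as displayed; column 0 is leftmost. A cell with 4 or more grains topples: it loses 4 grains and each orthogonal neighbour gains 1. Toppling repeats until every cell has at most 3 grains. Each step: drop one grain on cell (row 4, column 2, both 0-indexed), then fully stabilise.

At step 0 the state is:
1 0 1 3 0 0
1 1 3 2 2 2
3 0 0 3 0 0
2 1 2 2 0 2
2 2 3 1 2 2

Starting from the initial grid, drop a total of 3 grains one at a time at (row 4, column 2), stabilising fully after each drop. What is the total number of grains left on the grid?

45

t=0: 1 0 1 3 0 0
1 1 3 2 2 2
3 0 0 3 0 0
2 1 2 2 0 2
2 2 3 1 2 2
t=1: 1 0 1 3 0 0
1 1 3 2 2 2
3 0 0 3 0 0
2 1 3 2 0 2
2 3 0 2 2 2
t=2: 1 0 1 3 0 0
1 1 3 2 2 2
3 0 0 3 0 0
2 1 3 2 0 2
2 3 1 2 2 2
t=3: 1 0 1 3 0 0
1 1 3 2 2 2
3 0 0 3 0 0
2 1 3 2 0 2
2 3 2 2 2 2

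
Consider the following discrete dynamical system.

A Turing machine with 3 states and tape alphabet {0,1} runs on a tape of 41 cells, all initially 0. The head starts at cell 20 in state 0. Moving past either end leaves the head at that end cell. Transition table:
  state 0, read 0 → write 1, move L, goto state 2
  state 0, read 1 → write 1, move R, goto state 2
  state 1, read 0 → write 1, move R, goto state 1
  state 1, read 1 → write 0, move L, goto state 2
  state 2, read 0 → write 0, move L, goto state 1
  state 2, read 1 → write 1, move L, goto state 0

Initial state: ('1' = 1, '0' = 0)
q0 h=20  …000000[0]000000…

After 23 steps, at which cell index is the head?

19

[0] q0 h=20  …000000[0]000000…
[1] q2 h=19  …000000[0]100000…
[2] q1 h=18  …000000[0]010000…
[3] q1 h=19  …000001[0]100000…
[4] q1 h=20  …000011[1]000000…
[5] q2 h=19  …000001[1]000000…
[6] q0 h=18  …000000[1]100000…
[7] q2 h=19  …000001[1]000000…
[8] q0 h=18  …000000[1]100000…
[9] q2 h=19  …000001[1]000000…
[10] q0 h=18  …000000[1]100000…
[11] q2 h=19  …000001[1]000000…
[12] q0 h=18  …000000[1]100000…
[13] q2 h=19  …000001[1]000000…
[14] q0 h=18  …000000[1]100000…
[15] q2 h=19  …000001[1]000000…
[16] q0 h=18  …000000[1]100000…
[17] q2 h=19  …000001[1]000000…
[18] q0 h=18  …000000[1]100000…
[19] q2 h=19  …000001[1]000000…
[20] q0 h=18  …000000[1]100000…
[21] q2 h=19  …000001[1]000000…
[22] q0 h=18  …000000[1]100000…
[23] q2 h=19  …000001[1]000000…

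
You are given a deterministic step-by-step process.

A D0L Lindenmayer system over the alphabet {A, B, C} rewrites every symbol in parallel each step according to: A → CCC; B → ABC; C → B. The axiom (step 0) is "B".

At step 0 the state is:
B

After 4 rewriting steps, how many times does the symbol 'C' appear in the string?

t=0: B
t=1: ABC
t=2: CCCABCB
t=3: BBBCCCABCBABC
t=4: ABCABCABCBBBCCCABCBABCCCCABCB

12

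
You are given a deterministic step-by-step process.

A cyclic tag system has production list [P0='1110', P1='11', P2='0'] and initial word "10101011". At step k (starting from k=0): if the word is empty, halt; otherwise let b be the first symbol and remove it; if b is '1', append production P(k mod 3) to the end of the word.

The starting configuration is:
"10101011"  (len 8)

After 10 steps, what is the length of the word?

16

[0] "10101011"  (len 8)
[1] "01010111110"  (len 11)
[2] "1010111110"  (len 10)
[3] "0101111100"  (len 10)
[4] "101111100"  (len 9)
[5] "0111110011"  (len 10)
[6] "111110011"  (len 9)
[7] "111100111110"  (len 12)
[8] "1110011111011"  (len 13)
[9] "1100111110110"  (len 13)
[10] "1001111101101110"  (len 16)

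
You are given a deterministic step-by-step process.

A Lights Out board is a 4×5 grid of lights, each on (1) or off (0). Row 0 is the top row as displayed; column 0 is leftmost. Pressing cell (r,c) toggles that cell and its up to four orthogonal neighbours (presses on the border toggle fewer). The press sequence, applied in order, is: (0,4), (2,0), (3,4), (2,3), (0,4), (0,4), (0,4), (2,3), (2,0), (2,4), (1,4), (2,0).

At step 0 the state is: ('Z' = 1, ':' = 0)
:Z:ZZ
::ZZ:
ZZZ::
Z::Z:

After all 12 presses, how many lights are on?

0) :Z:ZZ
::ZZ:
ZZZ::
Z::Z:
1) :Z:::
::ZZZ
ZZZ::
Z::Z:
2) :Z:::
Z:ZZZ
::Z::
:::Z:
3) :Z:::
Z:ZZZ
::Z:Z
::::Z
4) :Z:::
Z:Z:Z
:::Z:
:::ZZ
5) :Z:ZZ
Z:Z::
:::Z:
:::ZZ
6) :Z:::
Z:Z:Z
:::Z:
:::ZZ
7) :Z:ZZ
Z:Z::
:::Z:
:::ZZ
8) :Z:ZZ
Z:ZZ:
::Z:Z
::::Z
9) :Z:ZZ
::ZZ:
ZZZ:Z
Z:::Z
10) :Z:ZZ
::ZZZ
ZZZZ:
Z::::
11) :Z:Z:
::Z::
ZZZZZ
Z::::
12) :Z:Z:
Z:Z::
::ZZZ
:::::

7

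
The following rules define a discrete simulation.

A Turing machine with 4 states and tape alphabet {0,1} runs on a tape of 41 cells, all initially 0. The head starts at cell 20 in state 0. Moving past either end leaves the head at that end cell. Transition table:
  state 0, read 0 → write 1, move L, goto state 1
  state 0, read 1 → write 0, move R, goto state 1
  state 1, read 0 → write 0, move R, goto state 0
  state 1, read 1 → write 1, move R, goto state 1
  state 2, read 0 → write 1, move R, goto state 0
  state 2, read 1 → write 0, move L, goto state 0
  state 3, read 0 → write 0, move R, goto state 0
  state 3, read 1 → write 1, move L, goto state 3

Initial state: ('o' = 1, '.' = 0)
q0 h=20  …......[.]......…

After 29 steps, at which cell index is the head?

t=0: q0 h=20  …......[.]......…
t=1: q1 h=19  …......[.]o.....…
t=2: q0 h=20  …......[o]......…
t=3: q1 h=21  …......[.]......…
t=4: q0 h=22  …......[.]......…
t=5: q1 h=21  …......[.]o.....…
t=6: q0 h=22  …......[o]......…
t=7: q1 h=23  …......[.]......…
t=8: q0 h=24  …......[.]......…
t=9: q1 h=23  …......[.]o.....…
t=10: q0 h=24  …......[o]......…
t=11: q1 h=25  …......[.]......…
t=12: q0 h=26  …......[.]......…
t=13: q1 h=25  …......[.]o.....…
t=14: q0 h=26  …......[o]......…
t=15: q1 h=27  …......[.]......…
t=16: q0 h=28  …......[.]......…
t=17: q1 h=27  …......[.]o.....…
t=18: q0 h=28  …......[o]......…
t=19: q1 h=29  …......[.]......…
t=20: q0 h=30  …......[.]......…
t=21: q1 h=29  …......[.]o.....…
t=22: q0 h=30  …......[o]......…
t=23: q1 h=31  …......[.]......…
t=24: q0 h=32  …......[.]......…
t=25: q1 h=31  …......[.]o.....…
t=26: q0 h=32  …......[o]......…
t=27: q1 h=33  …......[.]......…
t=28: q0 h=34  …......[.]......|
t=29: q1 h=33  …......[.]o.....…

33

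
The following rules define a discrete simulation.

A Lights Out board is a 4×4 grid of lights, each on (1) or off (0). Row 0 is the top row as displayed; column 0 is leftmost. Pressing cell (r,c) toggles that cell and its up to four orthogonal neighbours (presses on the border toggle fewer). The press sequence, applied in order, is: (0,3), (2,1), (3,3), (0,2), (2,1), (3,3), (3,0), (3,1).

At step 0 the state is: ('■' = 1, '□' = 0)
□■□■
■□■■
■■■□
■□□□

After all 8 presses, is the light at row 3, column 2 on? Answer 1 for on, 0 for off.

gen 0: □■□■
■□■■
■■■□
■□□□
gen 1: □■■□
■□■□
■■■□
■□□□
gen 2: □■■□
■■■□
□□□□
■■□□
gen 3: □■■□
■■■□
□□□■
■■■■
gen 4: □□□■
■■□□
□□□■
■■■■
gen 5: □□□■
■□□□
■■■■
■□■■
gen 6: □□□■
■□□□
■■■□
■□□□
gen 7: □□□■
■□□□
□■■□
□■□□
gen 8: □□□■
■□□□
□□■□
■□■□

1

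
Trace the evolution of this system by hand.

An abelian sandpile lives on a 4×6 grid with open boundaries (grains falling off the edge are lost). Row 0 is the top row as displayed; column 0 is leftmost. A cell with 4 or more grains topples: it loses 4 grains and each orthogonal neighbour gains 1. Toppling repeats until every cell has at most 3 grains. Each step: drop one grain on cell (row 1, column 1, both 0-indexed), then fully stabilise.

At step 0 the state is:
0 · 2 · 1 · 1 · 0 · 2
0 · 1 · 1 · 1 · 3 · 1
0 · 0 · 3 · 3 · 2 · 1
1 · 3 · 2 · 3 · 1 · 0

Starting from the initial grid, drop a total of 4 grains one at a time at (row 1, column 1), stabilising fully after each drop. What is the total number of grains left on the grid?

36

gen 0: 0 · 2 · 1 · 1 · 0 · 2
0 · 1 · 1 · 1 · 3 · 1
0 · 0 · 3 · 3 · 2 · 1
1 · 3 · 2 · 3 · 1 · 0
gen 1: 0 · 2 · 1 · 1 · 0 · 2
0 · 2 · 1 · 1 · 3 · 1
0 · 0 · 3 · 3 · 2 · 1
1 · 3 · 2 · 3 · 1 · 0
gen 2: 0 · 2 · 1 · 1 · 0 · 2
0 · 3 · 1 · 1 · 3 · 1
0 · 0 · 3 · 3 · 2 · 1
1 · 3 · 2 · 3 · 1 · 0
gen 3: 0 · 3 · 1 · 1 · 0 · 2
1 · 0 · 2 · 1 · 3 · 1
0 · 1 · 3 · 3 · 2 · 1
1 · 3 · 2 · 3 · 1 · 0
gen 4: 0 · 3 · 1 · 1 · 0 · 2
1 · 1 · 2 · 1 · 3 · 1
0 · 1 · 3 · 3 · 2 · 1
1 · 3 · 2 · 3 · 1 · 0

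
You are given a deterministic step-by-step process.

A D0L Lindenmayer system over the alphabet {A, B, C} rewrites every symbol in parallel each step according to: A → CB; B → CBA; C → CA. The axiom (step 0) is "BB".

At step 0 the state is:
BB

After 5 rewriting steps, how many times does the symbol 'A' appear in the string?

50

gen 0: BB
gen 1: CBACBA
gen 2: CACBACBCACBACB
gen 3: CACBCACBACBCACBACACBCACBACBCACBA
gen 4: CACBCACBACACBCACBACBCACBACACBCACBACBCACBCACBACACBCACBACBCACBACACBCACBACB
gen 5: CACBCACBACACBCACBACBCACBCACBACACBCACBACBCACBACACBCACBACBCA…BCACBACACBCACBACBCACBACACBCACBACBCACBCACBACACBCACBACBCACBA  (len 162)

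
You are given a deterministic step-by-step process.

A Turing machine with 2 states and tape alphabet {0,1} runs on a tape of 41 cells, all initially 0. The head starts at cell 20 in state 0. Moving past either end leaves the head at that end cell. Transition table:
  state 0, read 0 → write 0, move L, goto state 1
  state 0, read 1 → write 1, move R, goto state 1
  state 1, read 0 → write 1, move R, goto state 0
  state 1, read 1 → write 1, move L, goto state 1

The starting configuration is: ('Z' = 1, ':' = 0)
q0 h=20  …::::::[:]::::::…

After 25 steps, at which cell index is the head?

15

k=0  q0 h=20  …::::::[:]::::::…
k=1  q1 h=19  …::::::[:]::::::…
k=2  q0 h=20  …:::::Z[:]::::::…
k=3  q1 h=19  …::::::[Z]::::::…
k=4  q1 h=18  …::::::[:]Z:::::…
k=5  q0 h=19  …:::::Z[Z]::::::…
k=6  q1 h=20  …::::ZZ[:]::::::…
k=7  q0 h=21  …:::ZZZ[:]::::::…
k=8  q1 h=20  …::::ZZ[Z]::::::…
k=9  q1 h=19  …:::::Z[Z]Z:::::…
k=10  q1 h=18  …::::::[Z]ZZ::::…
k=11  q1 h=17  …::::::[:]ZZZ:::…
k=12  q0 h=18  …:::::Z[Z]ZZ::::…
k=13  q1 h=19  …::::ZZ[Z]Z:::::…
k=14  q1 h=18  …:::::Z[Z]ZZ::::…
k=15  q1 h=17  …::::::[Z]ZZZ:::…
k=16  q1 h=16  …::::::[:]ZZZZ::…
k=17  q0 h=17  …:::::Z[Z]ZZZ:::…
k=18  q1 h=18  …::::ZZ[Z]ZZ::::…
k=19  q1 h=17  …:::::Z[Z]ZZZ:::…
k=20  q1 h=16  …::::::[Z]ZZZZ::…
k=21  q1 h=15  …::::::[:]ZZZZZ:…
k=22  q0 h=16  …:::::Z[Z]ZZZZ::…
k=23  q1 h=17  …::::ZZ[Z]ZZZ:::…
k=24  q1 h=16  …:::::Z[Z]ZZZZ::…
k=25  q1 h=15  …::::::[Z]ZZZZZ:…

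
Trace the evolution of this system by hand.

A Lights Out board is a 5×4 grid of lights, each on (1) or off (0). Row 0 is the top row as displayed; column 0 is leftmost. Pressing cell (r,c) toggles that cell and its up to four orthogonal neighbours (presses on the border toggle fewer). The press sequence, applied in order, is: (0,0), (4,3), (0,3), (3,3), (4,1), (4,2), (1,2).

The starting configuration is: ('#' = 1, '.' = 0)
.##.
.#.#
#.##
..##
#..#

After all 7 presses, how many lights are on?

11

t=0: .##.
.#.#
#.##
..##
#..#
t=1: #.#.
##.#
#.##
..##
#..#
t=2: #.#.
##.#
#.##
..#.
#.#.
t=3: #..#
##..
#.##
..#.
#.#.
t=4: #..#
##..
#.#.
...#
#.##
t=5: #..#
##..
#.#.
.#.#
.#.#
t=6: #..#
##..
#.#.
.###
..#.
t=7: #.##
#.##
#...
.###
..#.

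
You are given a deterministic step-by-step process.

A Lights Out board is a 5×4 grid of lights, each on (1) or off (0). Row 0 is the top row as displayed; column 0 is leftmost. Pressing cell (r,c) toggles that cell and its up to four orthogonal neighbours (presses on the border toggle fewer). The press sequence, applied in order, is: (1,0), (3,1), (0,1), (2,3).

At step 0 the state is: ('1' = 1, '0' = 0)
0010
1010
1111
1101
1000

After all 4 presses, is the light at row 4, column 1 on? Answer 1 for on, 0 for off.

0) 0010
1010
1111
1101
1000
1) 1010
0110
0111
1101
1000
2) 1010
0110
0011
0011
1100
3) 0100
0010
0011
0011
1100
4) 0100
0011
0000
0010
1100

1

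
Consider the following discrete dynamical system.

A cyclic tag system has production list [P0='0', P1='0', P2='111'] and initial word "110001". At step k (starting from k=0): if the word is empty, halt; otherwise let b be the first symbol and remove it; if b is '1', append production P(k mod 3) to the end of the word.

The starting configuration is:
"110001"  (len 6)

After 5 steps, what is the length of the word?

step 0: "110001"  (len 6)
step 1: "100010"  (len 6)
step 2: "000100"  (len 6)
step 3: "00100"  (len 5)
step 4: "0100"  (len 4)
step 5: "100"  (len 3)

3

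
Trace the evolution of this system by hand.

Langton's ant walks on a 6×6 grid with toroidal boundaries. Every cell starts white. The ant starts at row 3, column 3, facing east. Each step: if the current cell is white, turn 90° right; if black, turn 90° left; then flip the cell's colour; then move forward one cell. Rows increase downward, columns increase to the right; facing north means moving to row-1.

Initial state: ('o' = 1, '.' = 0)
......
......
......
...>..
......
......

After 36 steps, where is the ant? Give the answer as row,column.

0) ......
......
......
...>..
......
......
1) ......
......
......
...o..
...v..
......
2) ......
......
......
...o..
..<o..
......
3) ......
......
......
..^o..
..oo..
......
4) ......
......
......
..o>..
..oo..
......
5) ......
......
...^..
..o...
..oo..
......
6) ......
......
...o>.
..o...
..oo..
......
7) ......
......
...oo.
..o.v.
..oo..
......
8) ......
......
...oo.
..o<o.
..oo..
......
9) ......
......
...^o.
..ooo.
..oo..
......
10) ......
......
..<.o.
..ooo.
..oo..
......
11) ......
..^...
..o.o.
..ooo.
..oo..
......
12) ......
..o>..
..o.o.
..ooo.
..oo..
......
13) ......
..oo..
..ovo.
..ooo.
..oo..
......
14) ......
..oo..
..<oo.
..ooo.
..oo..
......
15) ......
..oo..
...oo.
..voo.
..oo..
......
16) ......
..oo..
...oo.
...>o.
..oo..
......
17) ......
..oo..
...^o.
....o.
..oo..
......
18) ......
..oo..
..<.o.
....o.
..oo..
......
19) ......
..^o..
..o.o.
....o.
..oo..
......
20) ......
.<.o..
..o.o.
....o.
..oo..
......
21) .^....
.o.o..
..o.o.
....o.
..oo..
......
22) .o>...
.o.o..
..o.o.
....o.
..oo..
......
23) .oo...
.ovo..
..o.o.
....o.
..oo..
......
24) .oo...
.<oo..
..o.o.
....o.
..oo..
......
25) .oo...
..oo..
.vo.o.
....o.
..oo..
......
26) .oo...
..oo..
<oo.o.
....o.
..oo..
......
27) .oo...
^.oo..
ooo.o.
....o.
..oo..
......
28) .oo...
o>oo..
ooo.o.
....o.
..oo..
......
29) .oo...
oooo..
ovo.o.
....o.
..oo..
......
30) .oo...
oooo..
o.>.o.
....o.
..oo..
......
31) .oo...
oo^o..
o...o.
....o.
..oo..
......
32) .oo...
o<.o..
o...o.
....o.
..oo..
......
33) .oo...
o..o..
ov..o.
....o.
..oo..
......
34) .oo...
o..o..
<o..o.
....o.
..oo..
......
35) .oo...
o..o..
.o..o.
v...o.
..oo..
......
36) .oo...
o..o..
.o..o.
o...o<
..oo..
......

3,5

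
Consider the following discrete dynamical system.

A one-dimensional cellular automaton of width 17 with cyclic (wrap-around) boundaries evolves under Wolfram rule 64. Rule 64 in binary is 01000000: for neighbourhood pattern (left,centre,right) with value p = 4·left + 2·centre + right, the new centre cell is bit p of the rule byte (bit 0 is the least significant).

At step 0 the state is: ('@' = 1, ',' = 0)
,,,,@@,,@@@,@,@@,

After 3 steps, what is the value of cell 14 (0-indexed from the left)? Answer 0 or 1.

0

[0] ,,,,@@,,@@@,@,@@,
[1] ,,,,,@,,,,@,,,,@,
[2] ,,,,,,,,,,,,,,,,,
[3] ,,,,,,,,,,,,,,,,,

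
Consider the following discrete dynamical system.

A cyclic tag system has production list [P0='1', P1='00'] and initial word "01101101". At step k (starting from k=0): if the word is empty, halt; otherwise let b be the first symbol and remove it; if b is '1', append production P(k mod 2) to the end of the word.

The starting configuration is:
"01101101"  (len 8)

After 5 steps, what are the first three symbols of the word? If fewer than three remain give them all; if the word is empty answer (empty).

101

t=0: "01101101"  (len 8)
t=1: "1101101"  (len 7)
t=2: "10110100"  (len 8)
t=3: "01101001"  (len 8)
t=4: "1101001"  (len 7)
t=5: "1010011"  (len 7)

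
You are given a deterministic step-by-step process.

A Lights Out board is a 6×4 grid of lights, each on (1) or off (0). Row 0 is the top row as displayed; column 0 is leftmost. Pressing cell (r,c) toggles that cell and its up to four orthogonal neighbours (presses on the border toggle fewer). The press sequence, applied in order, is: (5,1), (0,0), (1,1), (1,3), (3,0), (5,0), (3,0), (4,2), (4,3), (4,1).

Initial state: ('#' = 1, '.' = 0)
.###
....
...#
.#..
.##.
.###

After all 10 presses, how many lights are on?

9

k=0  .###
....
...#
.#..
.##.
.###
k=1  .###
....
...#
.#..
..#.
#..#
k=2  #.##
#...
...#
.#..
..#.
#..#
k=3  ####
.##.
.#.#
.#..
..#.
#..#
k=4  ###.
.#.#
.#..
.#..
..#.
#..#
k=5  ###.
.#.#
##..
#...
#.#.
#..#
k=6  ###.
.#.#
##..
#...
..#.
.#.#
k=7  ###.
.#.#
.#..
.#..
#.#.
.#.#
k=8  ###.
.#.#
.#..
.##.
##.#
.###
k=9  ###.
.#.#
.#..
.###
###.
.##.
k=10  ###.
.#.#
.#..
..##
....
..#.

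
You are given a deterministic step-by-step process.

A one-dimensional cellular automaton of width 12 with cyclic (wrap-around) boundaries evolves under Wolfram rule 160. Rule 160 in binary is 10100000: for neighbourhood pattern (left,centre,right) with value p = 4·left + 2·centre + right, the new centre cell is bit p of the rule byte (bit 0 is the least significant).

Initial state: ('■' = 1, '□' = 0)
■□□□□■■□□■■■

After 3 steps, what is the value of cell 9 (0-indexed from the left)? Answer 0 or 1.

t=0: ■□□□□■■□□■■■
t=1: □□□□□□□□□□■■
t=2: □□□□□□□□□□□□
t=3: □□□□□□□□□□□□

0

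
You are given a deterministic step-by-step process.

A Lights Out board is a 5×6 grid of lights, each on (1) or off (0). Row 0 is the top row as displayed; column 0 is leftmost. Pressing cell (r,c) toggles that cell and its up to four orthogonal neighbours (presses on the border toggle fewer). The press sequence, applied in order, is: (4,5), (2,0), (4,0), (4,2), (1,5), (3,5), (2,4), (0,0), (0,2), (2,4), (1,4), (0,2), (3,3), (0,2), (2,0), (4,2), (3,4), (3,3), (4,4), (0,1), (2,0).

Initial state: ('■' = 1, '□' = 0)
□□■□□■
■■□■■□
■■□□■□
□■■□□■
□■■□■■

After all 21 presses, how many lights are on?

15

gen 0: □□■□□■
■■□■■□
■■□□■□
□■■□□■
□■■□■■
gen 1: □□■□□■
■■□■■□
■■□□■□
□■■□□□
□■■□□□
gen 2: □□■□□■
□■□■■□
□□□□■□
■■■□□□
□■■□□□
gen 3: □□■□□■
□■□■■□
□□□□■□
□■■□□□
■□■□□□
gen 4: □□■□□■
□■□■■□
□□□□■□
□■□□□□
■■□■□□
gen 5: □□■□□□
□■□■□■
□□□□■■
□■□□□□
■■□■□□
gen 6: □□■□□□
□■□■□■
□□□□■□
□■□□■■
■■□■□■
gen 7: □□■□□□
□■□■■■
□□□■□■
□■□□□■
■■□■□■
gen 8: ■■■□□□
■■□■■■
□□□■□■
□■□□□■
■■□■□■
gen 9: ■□□■□□
■■■■■■
□□□■□■
□■□□□■
■■□■□■
gen 10: ■□□■□□
■■■■□■
□□□□■□
□■□□■■
■■□■□■
gen 11: ■□□■■□
■■■□■□
□□□□□□
□■□□■■
■■□■□■
gen 12: ■■■□■□
■■□□■□
□□□□□□
□■□□■■
■■□■□■
gen 13: ■■■□■□
■■□□■□
□□□■□□
□■■■□■
■■□□□■
gen 14: ■□□■■□
■■■□■□
□□□■□□
□■■■□■
■■□□□■
gen 15: ■□□■■□
□■■□■□
■■□■□□
■■■■□■
■■□□□■
gen 16: ■□□■■□
□■■□■□
■■□■□□
■■□■□■
■□■■□■
gen 17: ■□□■■□
□■■□■□
■■□■■□
■■□□■□
■□■■■■
gen 18: ■□□■■□
□■■□■□
■■□□■□
■■■■□□
■□■□■■
gen 19: ■□□■■□
□■■□■□
■■□□■□
■■■■■□
■□■■□□
gen 20: □■■■■□
□□■□■□
■■□□■□
■■■■■□
■□■■□□
gen 21: □■■■■□
■□■□■□
□□□□■□
□■■■■□
■□■■□□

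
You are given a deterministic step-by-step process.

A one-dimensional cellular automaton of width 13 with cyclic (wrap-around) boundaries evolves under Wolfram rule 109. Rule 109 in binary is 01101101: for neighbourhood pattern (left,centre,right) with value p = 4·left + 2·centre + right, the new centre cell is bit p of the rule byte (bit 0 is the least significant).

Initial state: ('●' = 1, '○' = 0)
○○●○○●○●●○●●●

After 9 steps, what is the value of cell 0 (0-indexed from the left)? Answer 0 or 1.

0

t=0: ○○●○○●○●●○●●●
t=1: ○○●○○●●●●●●○●
t=2: ○○●○○●○○○○●●●
t=3: ○○●○○●○●●○●○●
t=4: ○○●○○●●●●●●●●
t=5: ○○●○○●○○○○○○●
t=6: ○○●○○●○●●●●○●
t=7: ○○●○○●●●○○●●●
t=8: ○○●○○●○●○○●○●
t=9: ○○●○○●●●○○●●●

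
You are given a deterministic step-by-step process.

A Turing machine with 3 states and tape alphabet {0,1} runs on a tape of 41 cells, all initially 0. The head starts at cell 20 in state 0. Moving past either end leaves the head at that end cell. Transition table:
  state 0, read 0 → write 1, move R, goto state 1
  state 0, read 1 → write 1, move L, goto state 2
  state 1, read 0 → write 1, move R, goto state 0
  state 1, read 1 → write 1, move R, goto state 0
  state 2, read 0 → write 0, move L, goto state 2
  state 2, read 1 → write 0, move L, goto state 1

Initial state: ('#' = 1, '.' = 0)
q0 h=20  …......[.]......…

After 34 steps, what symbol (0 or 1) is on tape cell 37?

0) q0 h=20  …......[.]......…
1) q1 h=21  ….....#[.]......…
2) q0 h=22  …....##[.]......…
3) q1 h=23  …...###[.]......…
4) q0 h=24  …..####[.]......…
5) q1 h=25  ….#####[.]......…
6) q0 h=26  …######[.]......…
7) q1 h=27  …######[.]......…
8) q0 h=28  …######[.]......…
9) q1 h=29  …######[.]......…
10) q0 h=30  …######[.]......…
11) q1 h=31  …######[.]......…
12) q0 h=32  …######[.]......…
13) q1 h=33  …######[.]......…
14) q0 h=34  …######[.]......|
15) q1 h=35  …######[.].....|
16) q0 h=36  …######[.]....|
17) q1 h=37  …######[.]...|
18) q0 h=38  …######[.]..|
19) q1 h=39  …######[.].|
20) q0 h=40  …######[.]|
21) q1 h=40  …######[#]|
22) q0 h=40  …######[#]|
23) q2 h=39  …######[#]#|
24) q1 h=38  …######[#].#|
25) q0 h=39  …######[.]#|
26) q1 h=40  …######[#]|
27) q0 h=40  …######[#]|
28) q2 h=39  …######[#]#|
29) q1 h=38  …######[#].#|
30) q0 h=39  …######[.]#|
31) q1 h=40  …######[#]|
32) q0 h=40  …######[#]|
33) q2 h=39  …######[#]#|
34) q1 h=38  …######[#].#|

1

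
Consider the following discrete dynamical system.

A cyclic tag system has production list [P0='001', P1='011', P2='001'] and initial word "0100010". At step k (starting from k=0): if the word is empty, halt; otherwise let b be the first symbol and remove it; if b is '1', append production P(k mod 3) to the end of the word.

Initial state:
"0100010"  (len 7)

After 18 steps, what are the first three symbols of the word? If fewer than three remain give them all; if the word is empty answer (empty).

100

0) "0100010"  (len 7)
1) "100010"  (len 6)
2) "00010011"  (len 8)
3) "0010011"  (len 7)
4) "010011"  (len 6)
5) "10011"  (len 5)
6) "0011001"  (len 7)
7) "011001"  (len 6)
8) "11001"  (len 5)
9) "1001001"  (len 7)
10) "001001001"  (len 9)
11) "01001001"  (len 8)
12) "1001001"  (len 7)
13) "001001001"  (len 9)
14) "01001001"  (len 8)
15) "1001001"  (len 7)
16) "001001001"  (len 9)
17) "01001001"  (len 8)
18) "1001001"  (len 7)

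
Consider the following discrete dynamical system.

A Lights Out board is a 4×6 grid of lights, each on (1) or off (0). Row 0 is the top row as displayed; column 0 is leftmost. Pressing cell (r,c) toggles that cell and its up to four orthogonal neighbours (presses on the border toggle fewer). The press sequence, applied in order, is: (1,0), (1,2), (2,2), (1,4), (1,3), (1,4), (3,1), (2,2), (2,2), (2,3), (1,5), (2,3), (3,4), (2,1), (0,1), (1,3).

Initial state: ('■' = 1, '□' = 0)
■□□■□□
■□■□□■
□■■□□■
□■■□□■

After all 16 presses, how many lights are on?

t=0: ■□□■□□
■□■□□■
□■■□□■
□■■□□■
t=1: □□□■□□
□■■□□■
■■■□□■
□■■□□■
t=2: □□■■□□
□□□■□■
■■□□□■
□■■□□■
t=3: □□■■□□
□□■■□■
■□■■□■
□■□□□■
t=4: □□■■■□
□□■□■□
■□■■■■
□■□□□■
t=5: □□■□■□
□□□■□□
■□■□■■
□■□□□■
t=6: □□■□□□
□□□□■■
■□■□□■
□■□□□■
t=7: □□■□□□
□□□□■■
■■■□□■
■□■□□■
t=8: □□■□□□
□□■□■■
■□□■□■
■□□□□■
t=9: □□■□□□
□□□□■■
■■■□□■
■□■□□■
t=10: □□■□□□
□□□■■■
■■□■■■
■□■■□■
t=11: □□■□□■
□□□■□□
■■□■■□
■□■■□■
t=12: □□■□□■
□□□□□□
■■■□□□
■□■□□■
t=13: □□■□□■
□□□□□□
■■■□■□
■□■■■□
t=14: □□■□□■
□■□□□□
□□□□■□
■■■■■□
t=15: ■■□□□■
□□□□□□
□□□□■□
■■■■■□
t=16: ■■□■□■
□□■■■□
□□□■■□
■■■■■□

14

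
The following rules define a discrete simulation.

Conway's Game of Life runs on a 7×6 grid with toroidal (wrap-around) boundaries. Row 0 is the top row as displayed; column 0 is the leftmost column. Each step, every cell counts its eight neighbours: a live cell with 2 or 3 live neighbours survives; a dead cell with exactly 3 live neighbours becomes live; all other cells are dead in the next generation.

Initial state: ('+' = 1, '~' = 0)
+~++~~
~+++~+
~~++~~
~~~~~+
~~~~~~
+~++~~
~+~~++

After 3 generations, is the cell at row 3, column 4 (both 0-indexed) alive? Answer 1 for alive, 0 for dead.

0) +~++~~
~+++~+
~~++~~
~~~~~+
~~~~~~
+~++~~
~+~~++
1) ~~~~~~
+~~~~~
++~+~~
~~~~~~
~~~~~~
++++++
~~~~++
2) ~~~~~+
++~~~~
++~~~~
~~~~~~
++++++
++++~~
~++~~~
3) ~~+~~~
~+~~~+
++~~~~
~~~++~
~~~~++
~~~~~~
~~~+~~

1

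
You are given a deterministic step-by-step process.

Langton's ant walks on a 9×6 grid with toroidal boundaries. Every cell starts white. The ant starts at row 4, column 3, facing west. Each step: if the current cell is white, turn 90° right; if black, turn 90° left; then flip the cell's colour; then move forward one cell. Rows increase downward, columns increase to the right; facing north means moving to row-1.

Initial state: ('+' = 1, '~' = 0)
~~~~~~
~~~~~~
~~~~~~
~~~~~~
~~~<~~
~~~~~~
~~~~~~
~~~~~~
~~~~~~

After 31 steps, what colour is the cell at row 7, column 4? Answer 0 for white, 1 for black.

1

0) ~~~~~~
~~~~~~
~~~~~~
~~~~~~
~~~<~~
~~~~~~
~~~~~~
~~~~~~
~~~~~~
1) ~~~~~~
~~~~~~
~~~~~~
~~~^~~
~~~+~~
~~~~~~
~~~~~~
~~~~~~
~~~~~~
2) ~~~~~~
~~~~~~
~~~~~~
~~~+>~
~~~+~~
~~~~~~
~~~~~~
~~~~~~
~~~~~~
3) ~~~~~~
~~~~~~
~~~~~~
~~~++~
~~~+v~
~~~~~~
~~~~~~
~~~~~~
~~~~~~
4) ~~~~~~
~~~~~~
~~~~~~
~~~++~
~~~<+~
~~~~~~
~~~~~~
~~~~~~
~~~~~~
5) ~~~~~~
~~~~~~
~~~~~~
~~~++~
~~~~+~
~~~v~~
~~~~~~
~~~~~~
~~~~~~
6) ~~~~~~
~~~~~~
~~~~~~
~~~++~
~~~~+~
~~<+~~
~~~~~~
~~~~~~
~~~~~~
7) ~~~~~~
~~~~~~
~~~~~~
~~~++~
~~^~+~
~~++~~
~~~~~~
~~~~~~
~~~~~~
8) ~~~~~~
~~~~~~
~~~~~~
~~~++~
~~+>+~
~~++~~
~~~~~~
~~~~~~
~~~~~~
9) ~~~~~~
~~~~~~
~~~~~~
~~~++~
~~+++~
~~+v~~
~~~~~~
~~~~~~
~~~~~~
10) ~~~~~~
~~~~~~
~~~~~~
~~~++~
~~+++~
~~+~>~
~~~~~~
~~~~~~
~~~~~~
11) ~~~~~~
~~~~~~
~~~~~~
~~~++~
~~+++~
~~+~+~
~~~~v~
~~~~~~
~~~~~~
12) ~~~~~~
~~~~~~
~~~~~~
~~~++~
~~+++~
~~+~+~
~~~<+~
~~~~~~
~~~~~~
13) ~~~~~~
~~~~~~
~~~~~~
~~~++~
~~+++~
~~+^+~
~~~++~
~~~~~~
~~~~~~
14) ~~~~~~
~~~~~~
~~~~~~
~~~++~
~~+++~
~~++>~
~~~++~
~~~~~~
~~~~~~
15) ~~~~~~
~~~~~~
~~~~~~
~~~++~
~~++^~
~~++~~
~~~++~
~~~~~~
~~~~~~
16) ~~~~~~
~~~~~~
~~~~~~
~~~++~
~~+<~~
~~++~~
~~~++~
~~~~~~
~~~~~~
17) ~~~~~~
~~~~~~
~~~~~~
~~~++~
~~+~~~
~~+v~~
~~~++~
~~~~~~
~~~~~~
18) ~~~~~~
~~~~~~
~~~~~~
~~~++~
~~+~~~
~~+~>~
~~~++~
~~~~~~
~~~~~~
19) ~~~~~~
~~~~~~
~~~~~~
~~~++~
~~+~~~
~~+~+~
~~~+v~
~~~~~~
~~~~~~
20) ~~~~~~
~~~~~~
~~~~~~
~~~++~
~~+~~~
~~+~+~
~~~+~>
~~~~~~
~~~~~~
21) ~~~~~~
~~~~~~
~~~~~~
~~~++~
~~+~~~
~~+~+~
~~~+~+
~~~~~v
~~~~~~
22) ~~~~~~
~~~~~~
~~~~~~
~~~++~
~~+~~~
~~+~+~
~~~+~+
~~~~<+
~~~~~~
23) ~~~~~~
~~~~~~
~~~~~~
~~~++~
~~+~~~
~~+~+~
~~~+^+
~~~~++
~~~~~~
24) ~~~~~~
~~~~~~
~~~~~~
~~~++~
~~+~~~
~~+~+~
~~~++>
~~~~++
~~~~~~
25) ~~~~~~
~~~~~~
~~~~~~
~~~++~
~~+~~~
~~+~+^
~~~++~
~~~~++
~~~~~~
26) ~~~~~~
~~~~~~
~~~~~~
~~~++~
~~+~~~
>~+~++
~~~++~
~~~~++
~~~~~~
27) ~~~~~~
~~~~~~
~~~~~~
~~~++~
~~+~~~
+~+~++
v~~++~
~~~~++
~~~~~~
28) ~~~~~~
~~~~~~
~~~~~~
~~~++~
~~+~~~
+~+~++
+~~++<
~~~~++
~~~~~~
29) ~~~~~~
~~~~~~
~~~~~~
~~~++~
~~+~~~
+~+~+^
+~~+++
~~~~++
~~~~~~
30) ~~~~~~
~~~~~~
~~~~~~
~~~++~
~~+~~~
+~+~<~
+~~+++
~~~~++
~~~~~~
31) ~~~~~~
~~~~~~
~~~~~~
~~~++~
~~+~~~
+~+~~~
+~~+v+
~~~~++
~~~~~~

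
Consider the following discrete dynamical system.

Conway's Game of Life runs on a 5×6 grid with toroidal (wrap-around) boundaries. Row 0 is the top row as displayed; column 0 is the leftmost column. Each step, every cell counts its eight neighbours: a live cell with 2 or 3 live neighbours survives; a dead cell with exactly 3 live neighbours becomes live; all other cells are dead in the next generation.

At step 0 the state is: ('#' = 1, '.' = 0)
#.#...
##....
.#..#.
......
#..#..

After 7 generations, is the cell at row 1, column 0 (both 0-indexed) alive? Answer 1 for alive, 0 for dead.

1

[0] #.#...
##....
.#..#.
......
#..#..
[1] #.#..#
#.#..#
##....
......
.#....
[2] ..#..#
..#...
##...#
##....
##....
[3] #.#...
..#..#
..#..#
..#...
..#..#
[4] #.##.#
#.##.#
.###..
.###..
..##..
[5] #....#
.....#
......
....#.
#.....
[6] #....#
#....#
......
......
#.....
[7] .#....
#....#
......
......
#....#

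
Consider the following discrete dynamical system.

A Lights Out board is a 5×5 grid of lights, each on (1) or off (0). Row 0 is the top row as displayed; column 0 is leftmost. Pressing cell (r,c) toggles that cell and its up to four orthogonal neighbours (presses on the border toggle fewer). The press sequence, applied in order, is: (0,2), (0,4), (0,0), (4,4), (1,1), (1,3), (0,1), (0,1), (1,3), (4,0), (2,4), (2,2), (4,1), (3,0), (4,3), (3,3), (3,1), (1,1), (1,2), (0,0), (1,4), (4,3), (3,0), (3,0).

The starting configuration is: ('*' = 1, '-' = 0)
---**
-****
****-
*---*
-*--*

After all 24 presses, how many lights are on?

11

gen 0: ---**
-****
****-
*---*
-*--*
gen 1: -**-*
-*-**
****-
*---*
-*--*
gen 2: -***-
-*-*-
****-
*---*
-*--*
gen 3: *-**-
**-*-
****-
*---*
-*--*
gen 4: *-**-
**-*-
****-
*----
-*-*-
gen 5: ****-
--**-
*-**-
*----
-*-*-
gen 6: ***--
----*
*-*--
*----
-*-*-
gen 7: -----
-*--*
*-*--
*----
-*-*-
gen 8: ***--
----*
*-*--
*----
-*-*-
gen 9: ****-
--**-
*-**-
*----
-*-*-
gen 10: ****-
--**-
*-**-
-----
*--*-
gen 11: ****-
--***
*-*-*
----*
*--*-
gen 12: ****-
---**
**-**
--*-*
*--*-
gen 13: ****-
---**
**-**
-**-*
-***-
gen 14: ****-
---**
-*-**
*-*-*
****-
gen 15: ****-
---**
-*-**
*-***
**--*
gen 16: ****-
---**
-*--*
*----
**-**
gen 17: ****-
---**
----*
-**--
*--**
gen 18: *-**-
*****
-*--*
-**--
*--**
gen 19: *--*-
*---*
-**-*
-**--
*--**
gen 20: -*-*-
----*
-**-*
-**--
*--**
gen 21: -*-**
---*-
-**--
-**--
*--**
gen 22: -*-**
---*-
-**--
-***-
*-*--
gen 23: -*-**
---*-
***--
*-**-
--*--
gen 24: -*-**
---*-
-**--
-***-
*-*--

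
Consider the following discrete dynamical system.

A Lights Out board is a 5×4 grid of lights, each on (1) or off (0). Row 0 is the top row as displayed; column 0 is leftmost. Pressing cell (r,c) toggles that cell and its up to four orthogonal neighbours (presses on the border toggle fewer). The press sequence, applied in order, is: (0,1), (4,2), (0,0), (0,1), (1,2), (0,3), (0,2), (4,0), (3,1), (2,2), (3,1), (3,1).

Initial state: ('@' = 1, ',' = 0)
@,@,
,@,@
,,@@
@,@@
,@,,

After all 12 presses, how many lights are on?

10

t=0: @,@,
,@,@
,,@@
@,@@
,@,,
t=1: ,@,,
,,,@
,,@@
@,@@
,@,,
t=2: ,@,,
,,,@
,,@@
@,,@
,,@@
t=3: @,,,
@,,@
,,@@
@,,@
,,@@
t=4: ,@@,
@@,@
,,@@
@,,@
,,@@
t=5: ,@,,
@,@,
,,,@
@,,@
,,@@
t=6: ,@@@
@,@@
,,,@
@,,@
,,@@
t=7: ,,,,
@,,@
,,,@
@,,@
,,@@
t=8: ,,,,
@,,@
,,,@
,,,@
@@@@
t=9: ,,,,
@,,@
,@,@
@@@@
@,@@
t=10: ,,,,
@,@@
,,@,
@@,@
@,@@
t=11: ,,,,
@,@@
,@@,
,,@@
@@@@
t=12: ,,,,
@,@@
,,@,
@@,@
@,@@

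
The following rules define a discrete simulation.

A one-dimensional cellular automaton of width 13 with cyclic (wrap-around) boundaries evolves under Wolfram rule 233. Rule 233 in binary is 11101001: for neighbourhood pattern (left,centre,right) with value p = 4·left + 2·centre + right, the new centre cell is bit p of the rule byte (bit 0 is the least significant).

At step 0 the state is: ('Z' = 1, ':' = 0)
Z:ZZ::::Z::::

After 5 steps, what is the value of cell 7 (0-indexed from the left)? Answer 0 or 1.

1

t=0: Z:ZZ::::Z::::
t=1: :ZZZ:ZZ:::ZZ:
t=2: :ZZZZZZ:Z:ZZ:
t=3: :ZZZZZZZ:ZZZ:
t=4: :ZZZZZZZZZZZ:
t=5: :ZZZZZZZZZZZ:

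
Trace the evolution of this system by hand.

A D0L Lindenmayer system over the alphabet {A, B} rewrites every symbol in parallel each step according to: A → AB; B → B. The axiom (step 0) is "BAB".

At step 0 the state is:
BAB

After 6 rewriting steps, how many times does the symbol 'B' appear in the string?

step 0: BAB
step 1: BABB
step 2: BABBB
step 3: BABBBB
step 4: BABBBBB
step 5: BABBBBBB
step 6: BABBBBBBB

8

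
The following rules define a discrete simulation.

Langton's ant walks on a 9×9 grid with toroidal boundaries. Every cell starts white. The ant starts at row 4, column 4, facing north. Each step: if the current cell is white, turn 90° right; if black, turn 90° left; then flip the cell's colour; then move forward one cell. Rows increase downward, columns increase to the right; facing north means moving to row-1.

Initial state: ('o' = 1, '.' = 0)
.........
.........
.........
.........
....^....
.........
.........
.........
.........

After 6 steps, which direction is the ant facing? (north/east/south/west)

gen 0: .........
.........
.........
.........
....^....
.........
.........
.........
.........
gen 1: .........
.........
.........
.........
....o>...
.........
.........
.........
.........
gen 2: .........
.........
.........
.........
....oo...
.....v...
.........
.........
.........
gen 3: .........
.........
.........
.........
....oo...
....<o...
.........
.........
.........
gen 4: .........
.........
.........
.........
....^o...
....oo...
.........
.........
.........
gen 5: .........
.........
.........
.........
...<.o...
....oo...
.........
.........
.........
gen 6: .........
.........
.........
...^.....
...o.o...
....oo...
.........
.........
.........

north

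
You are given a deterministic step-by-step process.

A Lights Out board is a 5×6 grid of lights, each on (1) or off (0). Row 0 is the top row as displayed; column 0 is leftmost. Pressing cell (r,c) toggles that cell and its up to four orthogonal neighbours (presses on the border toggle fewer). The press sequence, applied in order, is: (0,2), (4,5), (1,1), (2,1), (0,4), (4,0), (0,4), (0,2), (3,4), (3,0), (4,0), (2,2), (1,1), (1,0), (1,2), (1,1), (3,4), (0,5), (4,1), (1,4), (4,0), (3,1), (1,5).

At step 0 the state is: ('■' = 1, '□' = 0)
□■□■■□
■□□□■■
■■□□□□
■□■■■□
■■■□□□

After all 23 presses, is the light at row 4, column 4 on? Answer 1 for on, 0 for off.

1

0) □■□■■□
■□□□■■
■■□□□□
■□■■■□
■■■□□□
1) □□■□■□
■□■□■■
■■□□□□
■□■■■□
■■■□□□
2) □□■□■□
■□■□■■
■■□□□□
■□■■■■
■■■□■■
3) □■■□■□
□■□□■■
■□□□□□
■□■■■■
■■■□■■
4) □■■□■□
□□□□■■
□■■□□□
■■■■■■
■■■□■■
5) □■■■□■
□□□□□■
□■■□□□
■■■■■■
■■■□■■
6) □■■■□■
□□□□□■
□■■□□□
□■■■■■
□□■□■■
7) □■■□■□
□□□□■■
□■■□□□
□■■■■■
□□■□■■
8) □□□■■□
□□■□■■
□■■□□□
□■■■■■
□□■□■■
9) □□□■■□
□□■□■■
□■■□■□
□■■□□□
□□■□□■
10) □□□■■□
□□■□■■
■■■□■□
■□■□□□
■□■□□■
11) □□□■■□
□□■□■■
■■■□■□
□□■□□□
□■■□□■
12) □□□■■□
□□□□■■
■□□■■□
□□□□□□
□■■□□■
13) □■□■■□
■■■□■■
■■□■■□
□□□□□□
□■■□□■
14) ■■□■■□
□□■□■■
□■□■■□
□□□□□□
□■■□□■
15) ■■■■■□
□■□■■■
□■■■■□
□□□□□□
□■■□□■
16) ■□■■■□
■□■■■■
□□■■■□
□□□□□□
□■■□□■
17) ■□■■■□
■□■■■■
□□■■□□
□□□■■■
□■■□■■
18) ■□■■□■
■□■■■□
□□■■□□
□□□■■■
□■■□■■
19) ■□■■□■
■□■■■□
□□■■□□
□■□■■■
■□□□■■
20) ■□■■■■
■□■□□■
□□■■■□
□■□■■■
■□□□■■
21) ■□■■■■
■□■□□■
□□■■■□
■■□■■■
□■□□■■
22) ■□■■■■
■□■□□■
□■■■■□
□□■■■■
□□□□■■
23) ■□■■■□
■□■□■□
□■■■■■
□□■■■■
□□□□■■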